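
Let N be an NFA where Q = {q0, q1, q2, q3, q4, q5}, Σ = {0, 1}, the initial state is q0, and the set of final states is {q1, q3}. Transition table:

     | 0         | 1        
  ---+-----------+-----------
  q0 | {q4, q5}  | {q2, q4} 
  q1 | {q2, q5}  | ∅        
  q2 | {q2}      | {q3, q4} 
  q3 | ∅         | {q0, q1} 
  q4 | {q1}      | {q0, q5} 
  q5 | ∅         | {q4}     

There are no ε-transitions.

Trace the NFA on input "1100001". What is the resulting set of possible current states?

{q3, q4}

Start in {q0}.
Read '1': q0→{q2, q4}; now {q2, q4}.
Read '1': q2→{q3, q4}, q4→{q0, q5}; now {q0, q3, q4, q5}.
Read '0': q0→{q4, q5}, q3→∅, q4→{q1}, q5→∅; now {q1, q4, q5}.
Read '0': q1→{q2, q5}, q4→{q1}, q5→∅; now {q1, q2, q5}.
Read '0': q1→{q2, q5}, q2→{q2}, q5→∅; now {q2, q5}.
Read '0': q2→{q2}, q5→∅; now {q2}.
Read '1': q2→{q3, q4}; now {q3, q4}.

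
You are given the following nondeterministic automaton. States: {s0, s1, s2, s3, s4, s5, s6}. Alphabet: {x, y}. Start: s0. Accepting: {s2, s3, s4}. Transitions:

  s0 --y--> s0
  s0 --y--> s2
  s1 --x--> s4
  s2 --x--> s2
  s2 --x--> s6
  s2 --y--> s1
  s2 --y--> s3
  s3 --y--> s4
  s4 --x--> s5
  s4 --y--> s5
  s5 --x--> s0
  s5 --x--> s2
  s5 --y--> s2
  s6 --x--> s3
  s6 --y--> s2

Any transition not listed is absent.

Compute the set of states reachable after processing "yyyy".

{s0, s1, s2, s3, s4, s5}

Start in {s0}.
Read 'y': s0→{s0, s2}; now {s0, s2}.
Read 'y': s0→{s0, s2}, s2→{s1, s3}; now {s0, s1, s2, s3}.
Read 'y': s0→{s0, s2}, s1→∅, s2→{s1, s3}, s3→{s4}; now {s0, s1, s2, s3, s4}.
Read 'y': s0→{s0, s2}, s1→∅, s2→{s1, s3}, s3→{s4}, s4→{s5}; now {s0, s1, s2, s3, s4, s5}.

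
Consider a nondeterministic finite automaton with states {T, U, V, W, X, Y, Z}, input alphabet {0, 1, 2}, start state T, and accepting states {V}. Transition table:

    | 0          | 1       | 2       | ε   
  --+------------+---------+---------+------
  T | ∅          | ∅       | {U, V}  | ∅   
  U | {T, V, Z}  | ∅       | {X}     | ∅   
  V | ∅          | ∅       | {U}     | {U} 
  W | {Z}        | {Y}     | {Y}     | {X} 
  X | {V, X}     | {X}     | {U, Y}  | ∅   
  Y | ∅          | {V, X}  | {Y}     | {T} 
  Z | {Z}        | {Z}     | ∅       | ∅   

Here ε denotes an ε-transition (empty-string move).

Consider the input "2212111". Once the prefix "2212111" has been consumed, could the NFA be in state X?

Yes

Start in {T}.
Read '2': T→{U, V}; now {U, V}.
Read '2': U→{X}, V→{U}; now {U, X}.
Read '1': U→∅, X→{X}; now {X}.
Read '2': X→{U, Y}; union {U, Y}; ε-closure = {T, U, Y}.
Read '1': T→∅, U→∅, Y→{V, X}; union {V, X}; ε-closure = {U, V, X}.
Read '1': U→∅, V→∅, X→{X}; now {X}.
Read '1': X→{X}; now {X}.
State X is in {X}.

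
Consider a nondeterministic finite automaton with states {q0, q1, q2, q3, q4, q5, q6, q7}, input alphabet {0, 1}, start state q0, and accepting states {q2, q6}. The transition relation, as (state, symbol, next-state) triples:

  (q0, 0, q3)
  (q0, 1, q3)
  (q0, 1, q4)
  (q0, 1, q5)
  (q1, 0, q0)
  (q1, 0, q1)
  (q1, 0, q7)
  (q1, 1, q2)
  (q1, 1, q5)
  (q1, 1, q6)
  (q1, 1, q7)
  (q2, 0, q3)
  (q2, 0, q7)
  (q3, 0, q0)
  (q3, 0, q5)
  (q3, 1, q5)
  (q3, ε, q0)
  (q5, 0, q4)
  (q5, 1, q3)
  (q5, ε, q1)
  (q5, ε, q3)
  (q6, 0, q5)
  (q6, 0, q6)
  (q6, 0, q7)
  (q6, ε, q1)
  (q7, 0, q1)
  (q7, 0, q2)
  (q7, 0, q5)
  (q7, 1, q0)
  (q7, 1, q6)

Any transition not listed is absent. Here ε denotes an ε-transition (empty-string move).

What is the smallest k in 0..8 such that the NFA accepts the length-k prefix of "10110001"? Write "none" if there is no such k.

3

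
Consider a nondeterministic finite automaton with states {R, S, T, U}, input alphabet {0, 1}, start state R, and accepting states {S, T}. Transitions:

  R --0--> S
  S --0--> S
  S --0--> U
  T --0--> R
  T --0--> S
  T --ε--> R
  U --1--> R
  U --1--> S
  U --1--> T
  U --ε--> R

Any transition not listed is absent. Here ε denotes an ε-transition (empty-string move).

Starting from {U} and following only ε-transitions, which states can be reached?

{R, U}

Begin with {U}.
ε-move U → R; add R.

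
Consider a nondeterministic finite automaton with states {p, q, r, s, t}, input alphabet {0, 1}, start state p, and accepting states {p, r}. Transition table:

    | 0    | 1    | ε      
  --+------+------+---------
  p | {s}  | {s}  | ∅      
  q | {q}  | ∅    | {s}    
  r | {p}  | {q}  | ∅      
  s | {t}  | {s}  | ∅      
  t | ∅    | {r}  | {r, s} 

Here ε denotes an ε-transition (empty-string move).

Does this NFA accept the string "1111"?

No

Start in {p}.
Read '1': p→{s}; now {s}.
Read '1': s→{s}; now {s}.
Read '1': s→{s}; now {s}.
Read '1': s→{s}; now {s}.
The final set {s} contains no accepting state.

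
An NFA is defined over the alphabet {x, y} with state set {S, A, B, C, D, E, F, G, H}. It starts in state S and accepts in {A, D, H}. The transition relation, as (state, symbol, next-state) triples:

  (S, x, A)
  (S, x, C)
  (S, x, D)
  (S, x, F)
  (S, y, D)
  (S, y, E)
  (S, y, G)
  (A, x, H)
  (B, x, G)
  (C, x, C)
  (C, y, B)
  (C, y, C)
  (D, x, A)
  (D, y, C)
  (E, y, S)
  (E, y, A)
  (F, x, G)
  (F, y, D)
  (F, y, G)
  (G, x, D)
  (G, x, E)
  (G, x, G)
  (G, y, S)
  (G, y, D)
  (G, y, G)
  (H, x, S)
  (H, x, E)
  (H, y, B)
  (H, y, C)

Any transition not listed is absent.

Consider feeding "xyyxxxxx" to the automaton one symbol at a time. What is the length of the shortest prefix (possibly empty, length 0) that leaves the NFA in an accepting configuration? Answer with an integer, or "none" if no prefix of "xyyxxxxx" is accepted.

Start in {S}.
Read 'x': S→{A, C, D, F}; now {A, C, D, F}.
None of the earlier sets intersect F, but {A, C, D, F} does.

1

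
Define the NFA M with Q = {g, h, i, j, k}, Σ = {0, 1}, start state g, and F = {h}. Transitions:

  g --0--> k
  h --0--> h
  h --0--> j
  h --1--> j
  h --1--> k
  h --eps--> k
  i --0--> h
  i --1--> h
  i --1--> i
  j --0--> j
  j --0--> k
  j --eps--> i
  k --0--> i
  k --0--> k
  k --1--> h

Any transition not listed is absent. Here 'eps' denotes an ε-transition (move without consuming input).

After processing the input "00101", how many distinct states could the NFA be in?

Start in {g}.
Read '0': g→{k}; now {k}.
Read '0': k→{i, k}; now {i, k}.
Read '1': i→{h, i}, k→{h}; union {h, i}; ε-closure = {h, i, k}.
Read '0': h→{h, j}, i→{h}, k→{i, k}; now {h, i, j, k}.
Read '1': h→{j, k}, i→{h, i}, j→∅, k→{h}; now {h, i, j, k}.
That set has 4 states.

4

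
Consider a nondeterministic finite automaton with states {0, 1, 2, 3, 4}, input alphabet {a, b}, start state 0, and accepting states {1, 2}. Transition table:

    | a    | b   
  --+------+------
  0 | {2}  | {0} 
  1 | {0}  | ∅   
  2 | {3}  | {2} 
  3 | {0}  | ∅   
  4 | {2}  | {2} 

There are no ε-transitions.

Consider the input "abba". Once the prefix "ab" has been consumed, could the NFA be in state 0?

Start in {0}.
Read 'a': {0} → {2}.
Read 'b': {2} → {2}.
State 0 is not in {2}.

No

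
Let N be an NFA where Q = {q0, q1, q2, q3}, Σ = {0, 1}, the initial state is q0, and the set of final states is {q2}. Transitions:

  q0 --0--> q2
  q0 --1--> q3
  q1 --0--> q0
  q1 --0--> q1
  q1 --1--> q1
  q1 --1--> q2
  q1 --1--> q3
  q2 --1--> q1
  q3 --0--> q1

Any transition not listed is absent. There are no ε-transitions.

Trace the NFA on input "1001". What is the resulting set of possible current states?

{q1, q2, q3}

Start in {q0}.
Read '1': q0→{q3}; now {q3}.
Read '0': q3→{q1}; now {q1}.
Read '0': q1→{q0, q1}; now {q0, q1}.
Read '1': q0→{q3}, q1→{q1, q2, q3}; now {q1, q2, q3}.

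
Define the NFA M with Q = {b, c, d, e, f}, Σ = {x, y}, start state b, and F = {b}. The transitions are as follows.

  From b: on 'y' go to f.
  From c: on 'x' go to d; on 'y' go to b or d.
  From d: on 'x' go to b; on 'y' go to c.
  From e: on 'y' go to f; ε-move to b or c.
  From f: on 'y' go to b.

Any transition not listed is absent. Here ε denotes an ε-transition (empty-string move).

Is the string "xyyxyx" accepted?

No

Start in {b}.
Read 'x': b→∅; now ∅.
The set is empty and remains empty for the remaining 5 symbols.
The final set ∅ contains no accepting state.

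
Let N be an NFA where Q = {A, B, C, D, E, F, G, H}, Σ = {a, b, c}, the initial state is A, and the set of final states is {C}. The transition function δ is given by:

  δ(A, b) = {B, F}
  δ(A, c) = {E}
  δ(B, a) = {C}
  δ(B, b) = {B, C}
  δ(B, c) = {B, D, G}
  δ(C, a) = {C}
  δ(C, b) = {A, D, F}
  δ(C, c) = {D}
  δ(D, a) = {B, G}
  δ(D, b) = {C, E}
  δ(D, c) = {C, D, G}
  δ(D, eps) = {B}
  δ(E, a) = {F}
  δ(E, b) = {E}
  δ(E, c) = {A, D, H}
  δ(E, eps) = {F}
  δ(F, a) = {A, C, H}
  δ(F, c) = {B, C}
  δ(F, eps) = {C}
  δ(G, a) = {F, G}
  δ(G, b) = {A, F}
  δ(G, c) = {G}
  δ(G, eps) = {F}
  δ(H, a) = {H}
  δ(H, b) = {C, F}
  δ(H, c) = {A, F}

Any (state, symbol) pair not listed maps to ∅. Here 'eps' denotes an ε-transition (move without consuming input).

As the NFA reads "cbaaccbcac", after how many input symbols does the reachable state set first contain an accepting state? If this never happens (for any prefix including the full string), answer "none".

Start in {A}.
Read 'c': A→{E}; union {E}; ε-closure = {C, E, F}.
None of the earlier sets intersect F, but {C, E, F} does.

1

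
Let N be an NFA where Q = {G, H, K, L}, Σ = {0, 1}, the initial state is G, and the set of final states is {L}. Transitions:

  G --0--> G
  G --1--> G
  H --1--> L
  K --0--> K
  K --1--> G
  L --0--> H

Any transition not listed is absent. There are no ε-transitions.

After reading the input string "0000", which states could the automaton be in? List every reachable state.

Start in {G}.
Read '0': G→{G}; now {G}.
Read '0': G→{G}; now {G}.
Read '0': G→{G}; now {G}.
Read '0': G→{G}; now {G}.

{G}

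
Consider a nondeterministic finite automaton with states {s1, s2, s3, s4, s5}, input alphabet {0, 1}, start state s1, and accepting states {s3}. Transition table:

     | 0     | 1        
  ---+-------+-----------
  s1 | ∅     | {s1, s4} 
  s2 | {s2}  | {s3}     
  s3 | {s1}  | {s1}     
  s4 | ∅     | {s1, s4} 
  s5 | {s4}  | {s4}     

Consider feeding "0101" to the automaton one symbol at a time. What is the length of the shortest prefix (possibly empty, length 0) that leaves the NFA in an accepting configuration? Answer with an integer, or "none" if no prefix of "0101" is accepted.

Start in {s1}.
Read '0': {s1} → ∅.
The set is empty and remains empty for the remaining 3 symbols.
No reachable set along the way intersects F.

none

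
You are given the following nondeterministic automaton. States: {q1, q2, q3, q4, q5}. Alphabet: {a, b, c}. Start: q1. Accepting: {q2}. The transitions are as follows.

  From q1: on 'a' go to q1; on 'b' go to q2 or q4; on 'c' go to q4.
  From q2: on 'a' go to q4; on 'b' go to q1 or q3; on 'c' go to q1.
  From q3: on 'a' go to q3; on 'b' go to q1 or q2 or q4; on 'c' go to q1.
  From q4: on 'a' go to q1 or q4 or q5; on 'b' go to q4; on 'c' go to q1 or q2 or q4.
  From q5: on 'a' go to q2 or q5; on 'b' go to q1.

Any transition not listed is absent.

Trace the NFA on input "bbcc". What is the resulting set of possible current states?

{q1, q2, q4}

Start in {q1}.
Read 'b': q1→{q2, q4}; now {q2, q4}.
Read 'b': q2→{q1, q3}, q4→{q4}; now {q1, q3, q4}.
Read 'c': q1→{q4}, q3→{q1}, q4→{q1, q2, q4}; now {q1, q2, q4}.
Read 'c': q1→{q4}, q2→{q1}, q4→{q1, q2, q4}; now {q1, q2, q4}.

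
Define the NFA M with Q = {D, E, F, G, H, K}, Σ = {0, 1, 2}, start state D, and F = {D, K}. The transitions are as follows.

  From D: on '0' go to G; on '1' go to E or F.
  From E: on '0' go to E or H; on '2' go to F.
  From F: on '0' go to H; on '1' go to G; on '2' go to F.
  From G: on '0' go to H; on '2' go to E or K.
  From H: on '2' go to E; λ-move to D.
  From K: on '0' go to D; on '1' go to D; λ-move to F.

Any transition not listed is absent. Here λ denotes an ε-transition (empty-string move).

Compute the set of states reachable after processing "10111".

Start in {D}.
Read '1': D→{E, F}; now {E, F}.
Read '0': E→{E, H}, F→{H}; union {E, H}; ε-closure = {D, E, H}.
Read '1': D→{E, F}, E→∅, H→∅; now {E, F}.
Read '1': E→∅, F→{G}; now {G}.
Read '1': G→∅; now ∅.

∅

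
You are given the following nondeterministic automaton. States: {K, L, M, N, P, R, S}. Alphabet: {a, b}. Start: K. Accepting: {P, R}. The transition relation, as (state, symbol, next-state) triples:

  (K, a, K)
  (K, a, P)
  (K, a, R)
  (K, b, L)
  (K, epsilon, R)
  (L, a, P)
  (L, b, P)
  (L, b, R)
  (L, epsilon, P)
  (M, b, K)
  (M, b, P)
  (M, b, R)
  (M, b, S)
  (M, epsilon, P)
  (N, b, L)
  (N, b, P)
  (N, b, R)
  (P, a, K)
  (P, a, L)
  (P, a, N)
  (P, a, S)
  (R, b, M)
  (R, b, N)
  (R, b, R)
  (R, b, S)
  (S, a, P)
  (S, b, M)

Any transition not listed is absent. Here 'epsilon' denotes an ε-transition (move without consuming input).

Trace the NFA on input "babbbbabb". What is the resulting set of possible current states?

Start: ε-closure({K}) = {K, R}.
Read 'b': {K, R} → {L, M, N, P, R, S}.
Read 'a': {L, M, N, P, R, S} → {K, L, N, P, R, S}.
Read 'b': {K, L, N, P, R, S} → {L, M, N, P, R, S}.
Read 'b': {L, M, N, P, R, S} → {K, L, M, N, P, R, S}.
Read 'b': {K, L, M, N, P, R, S} → {K, L, M, N, P, R, S}.
Read 'b': {K, L, M, N, P, R, S} → {K, L, M, N, P, R, S}.
Read 'a': {K, L, M, N, P, R, S} → {K, L, N, P, R, S}.
Read 'b': {K, L, N, P, R, S} → {L, M, N, P, R, S}.
Read 'b': {L, M, N, P, R, S} → {K, L, M, N, P, R, S}.

{K, L, M, N, P, R, S}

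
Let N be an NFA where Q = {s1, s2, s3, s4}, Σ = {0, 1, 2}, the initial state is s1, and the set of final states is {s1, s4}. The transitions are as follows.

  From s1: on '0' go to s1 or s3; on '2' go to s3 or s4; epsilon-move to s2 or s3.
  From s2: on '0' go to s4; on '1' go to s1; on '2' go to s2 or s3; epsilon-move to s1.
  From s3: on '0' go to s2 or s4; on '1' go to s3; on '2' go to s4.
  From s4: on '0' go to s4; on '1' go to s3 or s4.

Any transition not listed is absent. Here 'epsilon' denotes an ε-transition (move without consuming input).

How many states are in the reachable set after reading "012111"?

4

Start: ε-closure({s1}) = {s1, s2, s3}.
Read '0': {s1, s2, s3} → {s1, s2, s3, s4}.
Read '1': {s1, s2, s3, s4} → {s1, s2, s3, s4}.
Read '2': {s1, s2, s3, s4} → {s1, s2, s3, s4}.
Read '1': {s1, s2, s3, s4} → {s1, s2, s3, s4}.
Read '1': {s1, s2, s3, s4} → {s1, s2, s3, s4}.
Read '1': {s1, s2, s3, s4} → {s1, s2, s3, s4}.
That set has 4 states.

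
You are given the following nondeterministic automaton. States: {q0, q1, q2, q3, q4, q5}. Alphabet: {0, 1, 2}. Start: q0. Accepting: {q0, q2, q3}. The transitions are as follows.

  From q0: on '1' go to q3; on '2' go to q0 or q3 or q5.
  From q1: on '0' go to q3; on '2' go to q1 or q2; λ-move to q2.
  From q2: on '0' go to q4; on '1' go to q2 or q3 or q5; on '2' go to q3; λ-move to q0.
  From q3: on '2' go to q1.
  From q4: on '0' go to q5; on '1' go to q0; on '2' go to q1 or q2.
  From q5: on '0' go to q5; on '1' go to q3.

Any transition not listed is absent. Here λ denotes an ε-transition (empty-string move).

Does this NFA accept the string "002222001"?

No

Start in {q0}.
Read '0': q0→∅; now ∅.
The set is empty and remains empty for the remaining 8 symbols.
The final set ∅ contains no accepting state.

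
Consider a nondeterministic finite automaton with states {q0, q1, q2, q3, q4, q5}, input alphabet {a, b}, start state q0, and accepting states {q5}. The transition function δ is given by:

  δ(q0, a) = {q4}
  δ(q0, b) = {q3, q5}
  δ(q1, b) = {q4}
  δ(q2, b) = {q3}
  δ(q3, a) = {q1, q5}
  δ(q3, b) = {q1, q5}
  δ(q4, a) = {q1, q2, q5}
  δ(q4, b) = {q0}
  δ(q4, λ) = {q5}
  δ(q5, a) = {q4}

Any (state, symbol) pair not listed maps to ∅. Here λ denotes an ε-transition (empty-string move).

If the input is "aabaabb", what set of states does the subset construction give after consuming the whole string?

{q0, q1, q3, q5}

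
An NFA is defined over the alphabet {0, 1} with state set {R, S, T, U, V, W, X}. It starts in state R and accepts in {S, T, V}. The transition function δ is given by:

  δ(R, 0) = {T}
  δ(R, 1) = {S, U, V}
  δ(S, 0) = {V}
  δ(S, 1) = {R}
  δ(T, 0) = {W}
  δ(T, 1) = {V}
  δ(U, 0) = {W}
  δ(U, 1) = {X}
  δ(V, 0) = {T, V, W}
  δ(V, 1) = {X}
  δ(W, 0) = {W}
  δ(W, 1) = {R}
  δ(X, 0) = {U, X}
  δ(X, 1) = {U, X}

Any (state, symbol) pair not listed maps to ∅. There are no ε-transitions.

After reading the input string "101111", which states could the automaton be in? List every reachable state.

{S, U, V, X}

Start in {R}.
Read '1': {R} → {S, U, V}.
Read '0': {S, U, V} → {T, V, W}.
Read '1': {T, V, W} → {R, V, X}.
Read '1': {R, V, X} → {S, U, V, X}.
Read '1': {S, U, V, X} → {R, U, X}.
Read '1': {R, U, X} → {S, U, V, X}.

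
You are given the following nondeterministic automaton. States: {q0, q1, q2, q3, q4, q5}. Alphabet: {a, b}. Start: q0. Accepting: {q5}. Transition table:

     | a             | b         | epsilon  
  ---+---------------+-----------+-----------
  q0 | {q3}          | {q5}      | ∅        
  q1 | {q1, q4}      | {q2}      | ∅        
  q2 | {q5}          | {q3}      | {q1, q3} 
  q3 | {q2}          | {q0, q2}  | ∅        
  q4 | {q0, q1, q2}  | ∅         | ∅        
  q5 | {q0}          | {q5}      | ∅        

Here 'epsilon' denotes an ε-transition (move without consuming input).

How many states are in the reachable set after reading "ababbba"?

6

Start in {q0}.
Read 'a': q0→{q3}; now {q3}.
Read 'b': q3→{q0, q2}; union {q0, q2}; ε-closure = {q0, q1, q2, q3}.
Read 'a': q0→{q3}, q1→{q1, q4}, q2→{q5}, q3→{q2}; now {q1, q2, q3, q4, q5}.
Read 'b': q1→{q2}, q2→{q3}, q3→{q0, q2}, q4→∅, q5→{q5}; union {q0, q2, q3, q5}; ε-closure = {q0, q1, q2, q3, q5}.
Read 'b': q0→{q5}, q1→{q2}, q2→{q3}, q3→{q0, q2}, q5→{q5}; union {q0, q2, q3, q5}; ε-closure = {q0, q1, q2, q3, q5}.
Read 'b': q0→{q5}, q1→{q2}, q2→{q3}, q3→{q0, q2}, q5→{q5}; union {q0, q2, q3, q5}; ε-closure = {q0, q1, q2, q3, q5}.
Read 'a': q0→{q3}, q1→{q1, q4}, q2→{q5}, q3→{q2}, q5→{q0}; now {q0, q1, q2, q3, q4, q5}.
That set has 6 states.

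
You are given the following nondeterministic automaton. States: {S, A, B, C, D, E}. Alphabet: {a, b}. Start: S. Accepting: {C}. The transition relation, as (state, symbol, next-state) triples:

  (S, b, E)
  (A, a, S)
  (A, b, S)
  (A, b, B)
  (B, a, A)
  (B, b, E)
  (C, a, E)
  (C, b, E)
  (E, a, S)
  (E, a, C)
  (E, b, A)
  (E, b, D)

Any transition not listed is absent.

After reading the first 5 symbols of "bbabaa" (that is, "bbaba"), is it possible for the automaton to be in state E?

Start in {S}.
Read 'b': {S} → {E}.
Read 'b': {E} → {A, D}.
Read 'a': {A, D} → {S}.
Read 'b': {S} → {E}.
Read 'a': {E} → {S, C}.
State E is not in {S, C}.

No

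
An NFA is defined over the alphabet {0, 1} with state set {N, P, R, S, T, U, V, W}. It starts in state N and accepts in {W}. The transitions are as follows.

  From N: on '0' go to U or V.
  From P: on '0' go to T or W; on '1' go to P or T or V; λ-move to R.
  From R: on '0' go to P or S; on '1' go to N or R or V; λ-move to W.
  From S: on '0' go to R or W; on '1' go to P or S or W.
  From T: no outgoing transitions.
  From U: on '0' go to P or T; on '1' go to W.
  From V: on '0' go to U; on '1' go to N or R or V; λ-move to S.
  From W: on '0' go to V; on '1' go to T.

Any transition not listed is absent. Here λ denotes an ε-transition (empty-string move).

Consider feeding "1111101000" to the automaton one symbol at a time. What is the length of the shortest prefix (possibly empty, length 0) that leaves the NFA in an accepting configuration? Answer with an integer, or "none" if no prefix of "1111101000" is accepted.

Start in {N}.
Read '1': {N} → ∅.
The set is empty and remains empty for the remaining 9 symbols.
No reachable set along the way intersects F.

none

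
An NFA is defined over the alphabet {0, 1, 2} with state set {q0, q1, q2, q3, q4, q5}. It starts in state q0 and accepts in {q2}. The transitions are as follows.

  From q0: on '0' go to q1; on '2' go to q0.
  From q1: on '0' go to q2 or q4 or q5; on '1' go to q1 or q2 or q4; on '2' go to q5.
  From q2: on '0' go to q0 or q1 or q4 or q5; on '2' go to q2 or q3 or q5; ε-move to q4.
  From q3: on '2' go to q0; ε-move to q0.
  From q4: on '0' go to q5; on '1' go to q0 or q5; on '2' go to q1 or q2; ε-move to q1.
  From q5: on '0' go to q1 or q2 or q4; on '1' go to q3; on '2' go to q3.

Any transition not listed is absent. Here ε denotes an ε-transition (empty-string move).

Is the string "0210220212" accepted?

No

Start in {q0}.
Read '0': {q0} → {q1}.
Read '2': {q1} → {q5}.
Read '1': {q5} → {q0, q3}.
Read '0': {q0, q3} → {q1}.
Read '2': {q1} → {q5}.
Read '2': {q5} → {q0, q3}.
Read '0': {q0, q3} → {q1}.
Read '2': {q1} → {q5}.
Read '1': {q5} → {q0, q3}.
Read '2': {q0, q3} → {q0}.
The final set {q0} contains no accepting state.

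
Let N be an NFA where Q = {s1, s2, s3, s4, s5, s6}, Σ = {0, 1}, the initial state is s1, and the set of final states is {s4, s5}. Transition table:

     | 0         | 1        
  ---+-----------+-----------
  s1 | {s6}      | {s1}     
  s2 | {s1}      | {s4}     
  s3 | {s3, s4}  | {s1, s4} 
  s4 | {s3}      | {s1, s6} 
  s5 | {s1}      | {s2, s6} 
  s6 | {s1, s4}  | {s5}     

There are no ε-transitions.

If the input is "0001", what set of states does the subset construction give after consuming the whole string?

{s1, s4, s5}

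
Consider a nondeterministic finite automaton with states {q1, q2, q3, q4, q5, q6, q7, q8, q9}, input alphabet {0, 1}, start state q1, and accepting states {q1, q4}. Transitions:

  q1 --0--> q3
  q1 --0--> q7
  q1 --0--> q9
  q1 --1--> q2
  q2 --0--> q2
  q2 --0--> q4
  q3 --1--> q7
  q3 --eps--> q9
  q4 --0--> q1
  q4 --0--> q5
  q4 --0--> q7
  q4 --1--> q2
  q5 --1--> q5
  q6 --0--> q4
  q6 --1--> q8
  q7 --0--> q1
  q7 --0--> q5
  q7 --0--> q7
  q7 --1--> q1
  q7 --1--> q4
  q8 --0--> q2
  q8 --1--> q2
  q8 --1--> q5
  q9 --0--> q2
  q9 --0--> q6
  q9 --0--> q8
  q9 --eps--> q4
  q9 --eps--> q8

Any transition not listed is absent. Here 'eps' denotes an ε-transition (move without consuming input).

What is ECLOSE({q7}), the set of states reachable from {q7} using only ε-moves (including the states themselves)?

Begin with {q7}.
No ε-moves leave this set, so the closure equals the set itself.

{q7}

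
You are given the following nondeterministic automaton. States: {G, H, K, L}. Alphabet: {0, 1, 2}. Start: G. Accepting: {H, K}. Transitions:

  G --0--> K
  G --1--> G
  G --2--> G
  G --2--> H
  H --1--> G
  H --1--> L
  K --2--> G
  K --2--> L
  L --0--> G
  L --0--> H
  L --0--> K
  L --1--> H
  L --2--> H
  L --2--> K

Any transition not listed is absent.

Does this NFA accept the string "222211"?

Yes

Start in {G}.
Read '2': {G} → {G, H}.
Read '2': {G, H} → {G, H}.
Read '2': {G, H} → {G, H}.
Read '2': {G, H} → {G, H}.
Read '1': {G, H} → {G, L}.
Read '1': {G, L} → {G, H}.
The final set {G, H} contains the accepting state H.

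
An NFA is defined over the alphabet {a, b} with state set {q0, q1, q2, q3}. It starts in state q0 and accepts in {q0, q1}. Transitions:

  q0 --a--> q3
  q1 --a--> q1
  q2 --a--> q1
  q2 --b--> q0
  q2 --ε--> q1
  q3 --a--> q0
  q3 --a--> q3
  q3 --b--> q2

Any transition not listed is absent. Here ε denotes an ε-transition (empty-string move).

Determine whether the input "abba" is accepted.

No

Start in {q0}.
Read 'a': q0→{q3}; now {q3}.
Read 'b': q3→{q2}; union {q2}; ε-closure = {q1, q2}.
Read 'b': q1→∅, q2→{q0}; now {q0}.
Read 'a': q0→{q3}; now {q3}.
The final set {q3} contains no accepting state.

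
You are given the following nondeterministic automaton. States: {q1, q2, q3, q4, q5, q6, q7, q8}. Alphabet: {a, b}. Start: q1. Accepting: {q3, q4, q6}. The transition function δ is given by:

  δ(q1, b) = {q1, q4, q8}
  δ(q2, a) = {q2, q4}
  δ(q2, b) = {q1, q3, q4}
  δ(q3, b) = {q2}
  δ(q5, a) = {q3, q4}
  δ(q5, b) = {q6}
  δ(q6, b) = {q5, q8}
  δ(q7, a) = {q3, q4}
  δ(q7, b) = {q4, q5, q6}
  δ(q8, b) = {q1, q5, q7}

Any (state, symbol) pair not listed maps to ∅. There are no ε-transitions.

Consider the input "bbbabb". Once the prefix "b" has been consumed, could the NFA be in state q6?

Start in {q1}.
Read 'b': {q1} → {q1, q4, q8}.
State q6 is not in {q1, q4, q8}.

No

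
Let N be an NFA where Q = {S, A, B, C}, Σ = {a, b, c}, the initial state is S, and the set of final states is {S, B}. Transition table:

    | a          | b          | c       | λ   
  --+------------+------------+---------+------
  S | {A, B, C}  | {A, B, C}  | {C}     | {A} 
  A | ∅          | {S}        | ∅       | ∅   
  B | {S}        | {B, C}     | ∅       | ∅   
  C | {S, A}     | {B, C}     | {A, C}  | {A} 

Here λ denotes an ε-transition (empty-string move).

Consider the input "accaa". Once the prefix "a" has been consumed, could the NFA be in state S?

No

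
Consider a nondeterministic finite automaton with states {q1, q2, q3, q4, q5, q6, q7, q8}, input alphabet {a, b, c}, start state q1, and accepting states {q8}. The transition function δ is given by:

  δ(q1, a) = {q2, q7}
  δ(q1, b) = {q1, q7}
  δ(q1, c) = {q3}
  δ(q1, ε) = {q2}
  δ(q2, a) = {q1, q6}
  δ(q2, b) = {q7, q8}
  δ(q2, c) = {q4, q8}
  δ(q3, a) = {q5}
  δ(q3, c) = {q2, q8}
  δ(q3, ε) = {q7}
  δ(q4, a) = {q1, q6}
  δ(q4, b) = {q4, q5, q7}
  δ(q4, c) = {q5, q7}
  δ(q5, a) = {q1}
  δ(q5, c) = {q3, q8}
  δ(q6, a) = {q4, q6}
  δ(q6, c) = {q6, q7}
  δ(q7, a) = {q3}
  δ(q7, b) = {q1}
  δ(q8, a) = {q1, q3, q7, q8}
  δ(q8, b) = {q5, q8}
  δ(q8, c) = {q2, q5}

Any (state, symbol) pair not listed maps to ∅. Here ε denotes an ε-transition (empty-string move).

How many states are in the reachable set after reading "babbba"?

6

Start: ε-closure({q1}) = {q1, q2}.
Read 'b': q1→{q1, q7}, q2→{q7, q8}; union {q1, q7, q8}; ε-closure = {q1, q2, q7, q8}.
Read 'a': q1→{q2, q7}, q2→{q1, q6}, q7→{q3}, q8→{q1, q3, q7, q8}; now {q1, q2, q3, q6, q7, q8}.
Read 'b': q1→{q1, q7}, q2→{q7, q8}, q3→∅, q6→∅, q7→{q1}, q8→{q5, q8}; union {q1, q5, q7, q8}; ε-closure = {q1, q2, q5, q7, q8}.
Read 'b': q1→{q1, q7}, q2→{q7, q8}, q5→∅, q7→{q1}, q8→{q5, q8}; union {q1, q5, q7, q8}; ε-closure = {q1, q2, q5, q7, q8}.
Read 'b': q1→{q1, q7}, q2→{q7, q8}, q5→∅, q7→{q1}, q8→{q5, q8}; union {q1, q5, q7, q8}; ε-closure = {q1, q2, q5, q7, q8}.
Read 'a': q1→{q2, q7}, q2→{q1, q6}, q5→{q1}, q7→{q3}, q8→{q1, q3, q7, q8}; now {q1, q2, q3, q6, q7, q8}.
That set has 6 states.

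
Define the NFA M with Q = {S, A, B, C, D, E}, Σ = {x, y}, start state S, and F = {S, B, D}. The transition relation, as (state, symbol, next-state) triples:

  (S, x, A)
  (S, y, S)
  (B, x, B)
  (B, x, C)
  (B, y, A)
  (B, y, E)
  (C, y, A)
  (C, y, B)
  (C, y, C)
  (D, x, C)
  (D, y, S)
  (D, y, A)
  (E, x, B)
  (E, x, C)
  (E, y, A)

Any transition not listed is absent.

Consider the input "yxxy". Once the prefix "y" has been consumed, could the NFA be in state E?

No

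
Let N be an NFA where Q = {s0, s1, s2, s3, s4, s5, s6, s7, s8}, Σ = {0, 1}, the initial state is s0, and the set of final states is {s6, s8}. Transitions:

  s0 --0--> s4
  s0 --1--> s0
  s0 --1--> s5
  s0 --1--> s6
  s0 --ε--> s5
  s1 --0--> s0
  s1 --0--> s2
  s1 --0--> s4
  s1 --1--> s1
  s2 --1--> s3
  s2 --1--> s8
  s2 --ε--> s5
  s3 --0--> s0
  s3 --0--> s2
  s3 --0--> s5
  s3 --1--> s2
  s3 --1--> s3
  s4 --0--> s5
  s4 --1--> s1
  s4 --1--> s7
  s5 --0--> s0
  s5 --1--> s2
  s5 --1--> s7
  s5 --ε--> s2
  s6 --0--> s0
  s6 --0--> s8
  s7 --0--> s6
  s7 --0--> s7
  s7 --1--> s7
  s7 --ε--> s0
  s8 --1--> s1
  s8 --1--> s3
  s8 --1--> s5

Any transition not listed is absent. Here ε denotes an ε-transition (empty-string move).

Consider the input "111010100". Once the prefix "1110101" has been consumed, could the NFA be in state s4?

No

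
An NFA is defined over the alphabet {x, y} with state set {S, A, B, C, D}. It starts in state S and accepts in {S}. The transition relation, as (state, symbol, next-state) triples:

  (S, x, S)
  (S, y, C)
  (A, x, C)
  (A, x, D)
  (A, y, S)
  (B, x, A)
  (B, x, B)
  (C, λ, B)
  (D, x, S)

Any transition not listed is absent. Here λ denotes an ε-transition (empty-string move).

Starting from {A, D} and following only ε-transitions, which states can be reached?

{A, D}

Begin with {A, D}.
No ε-moves leave this set, so the closure equals the set itself.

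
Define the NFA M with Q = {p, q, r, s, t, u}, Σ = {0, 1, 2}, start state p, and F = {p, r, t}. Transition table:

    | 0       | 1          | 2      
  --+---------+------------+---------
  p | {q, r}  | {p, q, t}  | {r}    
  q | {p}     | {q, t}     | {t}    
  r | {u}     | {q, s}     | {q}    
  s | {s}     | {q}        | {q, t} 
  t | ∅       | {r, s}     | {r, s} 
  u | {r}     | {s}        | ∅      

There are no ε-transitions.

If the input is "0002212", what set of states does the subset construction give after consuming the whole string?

{q, t}

Start in {p}.
Read '0': p→{q, r}; now {q, r}.
Read '0': q→{p}, r→{u}; now {p, u}.
Read '0': p→{q, r}, u→{r}; now {q, r}.
Read '2': q→{t}, r→{q}; now {q, t}.
Read '2': q→{t}, t→{r, s}; now {r, s, t}.
Read '1': r→{q, s}, s→{q}, t→{r, s}; now {q, r, s}.
Read '2': q→{t}, r→{q}, s→{q, t}; now {q, t}.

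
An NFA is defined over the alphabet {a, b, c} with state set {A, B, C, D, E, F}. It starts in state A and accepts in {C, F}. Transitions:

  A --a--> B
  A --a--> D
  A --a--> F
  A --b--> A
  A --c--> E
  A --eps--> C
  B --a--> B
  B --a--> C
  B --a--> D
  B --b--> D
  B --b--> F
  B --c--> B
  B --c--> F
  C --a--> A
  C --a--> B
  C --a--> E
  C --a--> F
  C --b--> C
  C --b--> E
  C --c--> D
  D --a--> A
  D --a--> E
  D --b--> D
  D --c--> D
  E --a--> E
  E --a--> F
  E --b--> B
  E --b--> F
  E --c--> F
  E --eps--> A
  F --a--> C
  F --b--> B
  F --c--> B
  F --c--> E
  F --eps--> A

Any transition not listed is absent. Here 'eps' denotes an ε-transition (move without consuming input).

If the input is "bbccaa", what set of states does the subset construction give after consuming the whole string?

Start: ε-closure({A}) = {A, C}.
Read 'b': {A, C} → {A, C, E}.
Read 'b': {A, C, E} → {A, B, C, E, F}.
Read 'c': {A, B, C, E, F} → {A, B, C, D, E, F}.
Read 'c': {A, B, C, D, E, F} → {A, B, C, D, E, F}.
Read 'a': {A, B, C, D, E, F} → {A, B, C, D, E, F}.
Read 'a': {A, B, C, D, E, F} → {A, B, C, D, E, F}.

{A, B, C, D, E, F}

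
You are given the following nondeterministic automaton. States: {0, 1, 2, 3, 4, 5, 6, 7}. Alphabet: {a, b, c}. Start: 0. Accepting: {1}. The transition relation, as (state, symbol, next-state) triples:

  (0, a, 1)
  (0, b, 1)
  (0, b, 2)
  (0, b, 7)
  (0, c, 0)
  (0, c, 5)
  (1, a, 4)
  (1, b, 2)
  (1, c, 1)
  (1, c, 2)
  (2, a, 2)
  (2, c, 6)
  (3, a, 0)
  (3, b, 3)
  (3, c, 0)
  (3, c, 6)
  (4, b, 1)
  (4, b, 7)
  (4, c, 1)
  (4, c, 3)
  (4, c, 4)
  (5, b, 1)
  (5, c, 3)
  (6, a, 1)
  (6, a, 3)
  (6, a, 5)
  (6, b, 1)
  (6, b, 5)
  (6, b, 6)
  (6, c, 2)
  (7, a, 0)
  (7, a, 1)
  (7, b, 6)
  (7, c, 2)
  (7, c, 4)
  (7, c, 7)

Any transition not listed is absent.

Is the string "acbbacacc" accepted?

Start in {0}.
Read 'a': 0→{1}; now {1}.
Read 'c': 1→{1, 2}; now {1, 2}.
Read 'b': 1→{2}, 2→∅; now {2}.
Read 'b': 2→∅; now ∅.
The set is empty and remains empty for the remaining 5 symbols.
The final set ∅ contains no accepting state.

No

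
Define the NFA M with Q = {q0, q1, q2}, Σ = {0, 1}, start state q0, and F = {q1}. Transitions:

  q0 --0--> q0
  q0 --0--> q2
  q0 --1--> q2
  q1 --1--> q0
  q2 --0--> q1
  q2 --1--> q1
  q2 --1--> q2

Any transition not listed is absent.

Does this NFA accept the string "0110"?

Yes

Start in {q0}.
Read '0': {q0} → {q0, q2}.
Read '1': {q0, q2} → {q1, q2}.
Read '1': {q1, q2} → {q0, q1, q2}.
Read '0': {q0, q1, q2} → {q0, q1, q2}.
The final set {q0, q1, q2} contains the accepting state q1.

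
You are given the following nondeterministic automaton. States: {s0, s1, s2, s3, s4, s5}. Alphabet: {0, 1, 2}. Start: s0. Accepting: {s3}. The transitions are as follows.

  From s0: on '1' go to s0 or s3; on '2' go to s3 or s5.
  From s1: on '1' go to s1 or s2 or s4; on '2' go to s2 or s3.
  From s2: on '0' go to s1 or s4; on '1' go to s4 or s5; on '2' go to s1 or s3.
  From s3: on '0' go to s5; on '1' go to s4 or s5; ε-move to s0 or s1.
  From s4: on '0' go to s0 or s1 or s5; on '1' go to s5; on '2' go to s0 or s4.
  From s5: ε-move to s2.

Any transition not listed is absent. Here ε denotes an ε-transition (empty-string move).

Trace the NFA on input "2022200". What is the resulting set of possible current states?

{s0, s1, s2, s4, s5}

Start in {s0}.
Read '2': s0→{s3, s5}; union {s3, s5}; ε-closure = {s0, s1, s2, s3, s5}.
Read '0': s0→∅, s1→∅, s2→{s1, s4}, s3→{s5}, s5→∅; union {s1, s4, s5}; ε-closure = {s1, s2, s4, s5}.
Read '2': s1→{s2, s3}, s2→{s1, s3}, s4→{s0, s4}, s5→∅; now {s0, s1, s2, s3, s4}.
Read '2': s0→{s3, s5}, s1→{s2, s3}, s2→{s1, s3}, s3→∅, s4→{s0, s4}; now {s0, s1, s2, s3, s4, s5}.
Read '2': s0→{s3, s5}, s1→{s2, s3}, s2→{s1, s3}, s3→∅, s4→{s0, s4}, s5→∅; now {s0, s1, s2, s3, s4, s5}.
Read '0': s0→∅, s1→∅, s2→{s1, s4}, s3→{s5}, s4→{s0, s1, s5}, s5→∅; union {s0, s1, s4, s5}; ε-closure = {s0, s1, s2, s4, s5}.
Read '0': s0→∅, s1→∅, s2→{s1, s4}, s4→{s0, s1, s5}, s5→∅; union {s0, s1, s4, s5}; ε-closure = {s0, s1, s2, s4, s5}.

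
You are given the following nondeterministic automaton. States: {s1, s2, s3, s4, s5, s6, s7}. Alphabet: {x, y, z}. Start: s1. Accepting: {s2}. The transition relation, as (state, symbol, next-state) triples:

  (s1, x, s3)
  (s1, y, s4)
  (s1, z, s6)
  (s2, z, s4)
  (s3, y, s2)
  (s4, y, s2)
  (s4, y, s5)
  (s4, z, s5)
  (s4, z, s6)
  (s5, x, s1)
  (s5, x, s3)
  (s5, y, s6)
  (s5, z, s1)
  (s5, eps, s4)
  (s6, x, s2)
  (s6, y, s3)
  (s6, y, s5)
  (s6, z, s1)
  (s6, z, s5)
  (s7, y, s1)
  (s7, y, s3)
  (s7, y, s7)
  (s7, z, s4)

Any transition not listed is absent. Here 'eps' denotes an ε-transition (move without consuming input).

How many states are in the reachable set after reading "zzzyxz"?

2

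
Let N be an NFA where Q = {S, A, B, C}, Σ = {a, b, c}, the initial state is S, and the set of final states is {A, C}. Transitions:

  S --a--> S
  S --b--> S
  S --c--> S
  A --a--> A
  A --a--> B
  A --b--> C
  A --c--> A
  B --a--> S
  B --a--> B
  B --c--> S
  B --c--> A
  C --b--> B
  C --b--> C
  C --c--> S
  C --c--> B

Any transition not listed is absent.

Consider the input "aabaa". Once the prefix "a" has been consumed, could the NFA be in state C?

Start in {S}.
Read 'a': {S} → {S}.
State C is not in {S}.

No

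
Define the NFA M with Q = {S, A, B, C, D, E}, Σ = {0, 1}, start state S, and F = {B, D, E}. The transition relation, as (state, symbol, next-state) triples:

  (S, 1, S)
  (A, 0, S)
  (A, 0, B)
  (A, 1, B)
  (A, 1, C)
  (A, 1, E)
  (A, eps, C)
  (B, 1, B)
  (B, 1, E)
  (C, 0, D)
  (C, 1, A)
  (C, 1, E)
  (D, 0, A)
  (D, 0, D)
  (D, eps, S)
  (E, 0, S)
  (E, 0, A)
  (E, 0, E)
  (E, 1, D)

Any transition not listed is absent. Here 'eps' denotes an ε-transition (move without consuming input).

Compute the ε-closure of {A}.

{A, C}

Begin with {A}.
ε-move A → C; add C.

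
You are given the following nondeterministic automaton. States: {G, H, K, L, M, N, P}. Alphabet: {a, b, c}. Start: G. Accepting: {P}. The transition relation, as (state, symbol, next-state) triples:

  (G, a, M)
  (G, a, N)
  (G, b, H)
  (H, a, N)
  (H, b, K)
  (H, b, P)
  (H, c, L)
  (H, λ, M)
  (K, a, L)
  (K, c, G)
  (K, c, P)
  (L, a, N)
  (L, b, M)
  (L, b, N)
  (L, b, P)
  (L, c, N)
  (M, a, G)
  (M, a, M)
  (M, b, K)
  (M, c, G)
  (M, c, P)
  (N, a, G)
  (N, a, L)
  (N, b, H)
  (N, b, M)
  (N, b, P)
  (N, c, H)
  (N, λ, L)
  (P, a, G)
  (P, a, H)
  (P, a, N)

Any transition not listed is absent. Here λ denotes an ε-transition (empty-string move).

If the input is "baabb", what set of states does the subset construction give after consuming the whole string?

Start in {G}.
Read 'b': G→{H}; union {H}; ε-closure = {H, M}.
Read 'a': H→{N}, M→{G, M}; union {G, M, N}; ε-closure = {G, L, M, N}.
Read 'a': G→{M, N}, L→{N}, M→{G, M}, N→{G, L}; now {G, L, M, N}.
Read 'b': G→{H}, L→{M, N, P}, M→{K}, N→{H, M, P}; union {H, K, M, N, P}; ε-closure = {H, K, L, M, N, P}.
Read 'b': H→{K, P}, K→∅, L→{M, N, P}, M→{K}, N→{H, M, P}, P→∅; union {H, K, M, N, P}; ε-closure = {H, K, L, M, N, P}.

{H, K, L, M, N, P}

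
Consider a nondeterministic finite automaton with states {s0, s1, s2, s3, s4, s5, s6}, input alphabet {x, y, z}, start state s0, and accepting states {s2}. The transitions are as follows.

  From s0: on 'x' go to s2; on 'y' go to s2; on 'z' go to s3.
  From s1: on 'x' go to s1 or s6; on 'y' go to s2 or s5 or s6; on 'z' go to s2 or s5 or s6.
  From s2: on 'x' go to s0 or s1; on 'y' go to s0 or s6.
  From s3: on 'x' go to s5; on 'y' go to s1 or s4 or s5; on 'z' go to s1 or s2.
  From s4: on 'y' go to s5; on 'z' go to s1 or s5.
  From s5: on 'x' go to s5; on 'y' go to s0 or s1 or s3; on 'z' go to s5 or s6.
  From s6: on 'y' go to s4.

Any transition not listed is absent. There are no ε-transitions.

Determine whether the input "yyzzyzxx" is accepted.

Start in {s0}.
Read 'y': s0→{s2}; now {s2}.
Read 'y': s2→{s0, s6}; now {s0, s6}.
Read 'z': s0→{s3}, s6→∅; now {s3}.
Read 'z': s3→{s1, s2}; now {s1, s2}.
Read 'y': s1→{s2, s5, s6}, s2→{s0, s6}; now {s0, s2, s5, s6}.
Read 'z': s0→{s3}, s2→∅, s5→{s5, s6}, s6→∅; now {s3, s5, s6}.
Read 'x': s3→{s5}, s5→{s5}, s6→∅; now {s5}.
Read 'x': s5→{s5}; now {s5}.
The final set {s5} contains no accepting state.

No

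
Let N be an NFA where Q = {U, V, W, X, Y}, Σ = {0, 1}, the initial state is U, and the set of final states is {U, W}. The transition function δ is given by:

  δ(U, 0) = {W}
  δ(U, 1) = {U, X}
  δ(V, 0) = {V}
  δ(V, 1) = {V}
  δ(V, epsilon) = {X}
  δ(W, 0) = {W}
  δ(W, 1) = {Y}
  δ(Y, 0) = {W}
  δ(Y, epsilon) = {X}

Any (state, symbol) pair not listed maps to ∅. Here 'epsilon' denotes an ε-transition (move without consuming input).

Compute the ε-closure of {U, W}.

{U, W}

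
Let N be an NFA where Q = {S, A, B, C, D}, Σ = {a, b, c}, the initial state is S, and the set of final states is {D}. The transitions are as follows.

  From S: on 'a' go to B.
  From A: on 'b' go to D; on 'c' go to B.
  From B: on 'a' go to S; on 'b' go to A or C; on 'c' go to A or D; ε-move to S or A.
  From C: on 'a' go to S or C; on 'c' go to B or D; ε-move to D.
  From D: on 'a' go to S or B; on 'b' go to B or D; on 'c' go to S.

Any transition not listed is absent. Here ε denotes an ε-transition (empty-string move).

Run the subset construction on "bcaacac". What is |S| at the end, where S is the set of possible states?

0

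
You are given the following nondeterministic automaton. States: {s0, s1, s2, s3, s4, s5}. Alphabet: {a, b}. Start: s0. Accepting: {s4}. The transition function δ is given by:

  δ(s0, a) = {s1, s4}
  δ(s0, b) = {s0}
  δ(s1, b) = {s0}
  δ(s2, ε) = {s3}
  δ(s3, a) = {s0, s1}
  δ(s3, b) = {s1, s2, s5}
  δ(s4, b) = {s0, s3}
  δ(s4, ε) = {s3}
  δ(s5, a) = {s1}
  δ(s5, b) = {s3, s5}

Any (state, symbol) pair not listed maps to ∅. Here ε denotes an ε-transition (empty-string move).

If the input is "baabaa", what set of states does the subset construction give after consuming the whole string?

Start in {s0}.
Read 'b': s0→{s0}; now {s0}.
Read 'a': s0→{s1, s4}; union {s1, s4}; ε-closure = {s1, s3, s4}.
Read 'a': s1→∅, s3→{s0, s1}, s4→∅; now {s0, s1}.
Read 'b': s0→{s0}, s1→{s0}; now {s0}.
Read 'a': s0→{s1, s4}; union {s1, s4}; ε-closure = {s1, s3, s4}.
Read 'a': s1→∅, s3→{s0, s1}, s4→∅; now {s0, s1}.

{s0, s1}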